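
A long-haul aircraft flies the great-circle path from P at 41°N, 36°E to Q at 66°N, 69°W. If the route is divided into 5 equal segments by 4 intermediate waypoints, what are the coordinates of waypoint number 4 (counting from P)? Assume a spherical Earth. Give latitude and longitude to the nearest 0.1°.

≈ 69.6°N, 39.1°W

From cos δ = sin φ₁ sin φ₂ + cos φ₁ cos φ₂ cos Δλ, the central angle is δ ≈ 1.024 rad (58.7°).
Interpolate at f = 4/5 with slerp weights a = sin((1−f)δ)/sin δ ≈ 0.238, b = sin(fδ)/sin δ ≈ 0.855.
p = a·p₁ + b·p₂ ≈ (0.270, -0.219, 0.938); φ = arcsin(p_z) ≈ 69.65°, λ = atan2(p_y, p_x) ≈ -39.06°.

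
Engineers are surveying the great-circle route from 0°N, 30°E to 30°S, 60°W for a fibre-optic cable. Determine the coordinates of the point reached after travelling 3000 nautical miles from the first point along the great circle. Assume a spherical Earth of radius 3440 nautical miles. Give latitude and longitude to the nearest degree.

From cos δ = sin φ₁ sin φ₂ + cos φ₁ cos φ₂ cos Δλ, the central angle is δ ≈ 1.571 rad (90.0°). The total great-circle distance is δ·R ≈ 1.571 × 3440 ≈ 5404 nmi, so the target fraction is f = 3000/5404 ≈ 0.555.
Interpolate at f ≈ 0.555 with slerp weights a = sin((1−f)δ)/sin δ ≈ 0.643, b = sin(fδ)/sin δ ≈ 0.766.
p = a·p₁ + b·p₂ ≈ (0.889, -0.253, -0.383); φ = arcsin(p_z) ≈ -22.51°, λ = atan2(p_y, p_x) ≈ -15.87°.

≈ 23°S, 16°W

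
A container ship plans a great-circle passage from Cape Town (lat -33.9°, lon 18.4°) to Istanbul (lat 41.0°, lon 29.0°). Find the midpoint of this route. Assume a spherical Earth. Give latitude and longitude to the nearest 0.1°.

Write both endpoints as unit vectors p₁, p₂ with components (cos φ cos λ, cos φ sin λ, sin φ).
The central angle between the endpoints is δ = arccos(p₁·p₂) ≈ 1.318 rad (75.5°).
Interpolate at f = 1/2 with slerp weights a = sin((1−f)δ)/sin δ ≈ 0.633, b = sin(fδ)/sin δ ≈ 0.633.
p = a·p₁ + b·p₂ ≈ (0.916, 0.397, 0.062); φ = arcsin(p_z) ≈ 3.57°, λ = atan2(p_y, p_x) ≈ 23.45°.

≈ lat 3.6°, lon 23.4°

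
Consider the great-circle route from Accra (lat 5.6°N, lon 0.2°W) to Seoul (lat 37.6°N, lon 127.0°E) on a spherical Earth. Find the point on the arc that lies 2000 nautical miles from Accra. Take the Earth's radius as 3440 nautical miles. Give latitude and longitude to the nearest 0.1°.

≈ lat 28.3°N, lon 25.5°E

From cos δ = sin φ₁ sin φ₂ + cos φ₁ cos φ₂ cos Δλ, the central angle is δ ≈ 2.001 rad (114.7°). The total great-circle distance is δ·R ≈ 2.001 × 3440 ≈ 6884 nmi, so the target fraction is f = 2000/6884 ≈ 0.291.
Interpolate at f ≈ 0.291 with slerp weights a = sin((1−f)δ)/sin δ ≈ 1.088, b = sin(fδ)/sin δ ≈ 0.604.
p = a·p₁ + b·p₂ ≈ (0.794, 0.379, 0.475); φ = arcsin(p_z) ≈ 28.35°, λ = atan2(p_y, p_x) ≈ 25.48°.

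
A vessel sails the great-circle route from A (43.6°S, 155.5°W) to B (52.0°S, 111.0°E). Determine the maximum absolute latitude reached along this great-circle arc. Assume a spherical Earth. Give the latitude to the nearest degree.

The great circle lies in the plane with unit normal n̂ = (p₁ × p₂)/|p₁ × p₂|.
Here n̂_z ≈ -0.520; the vertex latitude is φ_max = arccos|n̂_z| ≈ 58.7°.

≈ 59°S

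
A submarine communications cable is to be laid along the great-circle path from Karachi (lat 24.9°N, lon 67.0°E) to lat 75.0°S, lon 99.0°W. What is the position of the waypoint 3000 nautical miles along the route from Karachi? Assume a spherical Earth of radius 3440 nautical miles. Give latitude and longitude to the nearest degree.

≈ lat 25°S, lon 63°E

The haversine formula gives a central angle δ ≈ 2.258 rad (129.4°) between the endpoints. The total great-circle distance is δ·R ≈ 2.258 × 3440 ≈ 7768 nmi, so the target fraction is f = 3000/7768 ≈ 0.386.
Interpolate at f ≈ 0.386 with slerp weights a = sin((1−f)δ)/sin δ ≈ 1.272, b = sin(fδ)/sin δ ≈ 0.991.
p = a·p₁ + b·p₂ ≈ (0.411, 0.809, -0.421); φ = arcsin(p_z) ≈ -24.92°, λ = atan2(p_y, p_x) ≈ 63.08°.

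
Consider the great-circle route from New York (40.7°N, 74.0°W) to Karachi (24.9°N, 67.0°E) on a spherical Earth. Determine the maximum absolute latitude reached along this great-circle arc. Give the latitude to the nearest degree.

The great circle lies in the plane with unit normal n̂ = (p₁ × p₂)/|p₁ × p₂|.
Here n̂_z ≈ +0.448; the vertex latitude is φ_max = arccos|n̂_z| ≈ 63.4°.
Check via Clairaut: cos φ_max = |cos φ₁| · sin C = cos(40.7°)·sin(36.2°) ≈ 0.448, again giving ≈ 63.4°.

≈ 63°N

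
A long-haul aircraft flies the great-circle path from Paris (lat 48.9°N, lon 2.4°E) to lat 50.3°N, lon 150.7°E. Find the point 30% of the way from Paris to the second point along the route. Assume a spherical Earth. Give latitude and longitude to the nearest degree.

≈ lat 69°N, lon 25°E

Write both endpoints as unit vectors p₁, p₂ with components (cos φ cos λ, cos φ sin λ, sin φ).
The central angle between the endpoints is δ = arccos(p₁·p₂) ≈ 1.346 rad (77.1°).
Interpolate at f = 0.30 with slerp weights a = sin((1−f)δ)/sin δ ≈ 0.830, b = sin(fδ)/sin δ ≈ 0.403.
p = a·p₁ + b·p₂ ≈ (0.320, 0.149, 0.935); φ = arcsin(p_z) ≈ 69.31°, λ = atan2(p_y, p_x) ≈ 24.92°.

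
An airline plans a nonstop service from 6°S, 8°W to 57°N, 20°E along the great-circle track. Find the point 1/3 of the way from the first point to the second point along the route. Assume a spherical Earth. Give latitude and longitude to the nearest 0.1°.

Convert each endpoint to a unit vector on the sphere (x = cos φ cos λ, y = cos φ sin λ, z = sin φ).
The central angle between the endpoints is δ = arccos(p₁·p₂) ≈ 1.170 rad (67.0°).
Interpolate at f = 1/3 with slerp weights a = sin((1−f)δ)/sin δ ≈ 0.764, b = sin(fδ)/sin δ ≈ 0.413.
p = a·p₁ + b·p₂ ≈ (0.963, -0.029, 0.266); φ = arcsin(p_z) ≈ 15.45°, λ = atan2(p_y, p_x) ≈ -1.71°.

≈ 15.5°N, 1.7°W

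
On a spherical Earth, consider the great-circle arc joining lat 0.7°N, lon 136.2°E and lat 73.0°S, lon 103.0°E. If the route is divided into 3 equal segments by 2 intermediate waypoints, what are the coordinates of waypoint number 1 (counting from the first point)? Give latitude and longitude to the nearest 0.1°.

≈ lat 24.4°S, lon 131.7°E

Write both endpoints as unit vectors p₁, p₂ with components (cos φ cos λ, cos φ sin λ, sin φ).
The central angle between the endpoints is δ = arccos(p₁·p₂) ≈ 1.336 rad (76.5°).
Interpolate at f = 1/3 with slerp weights a = sin((1−f)δ)/sin δ ≈ 0.799, b = sin(fδ)/sin δ ≈ 0.443.
p = a·p₁ + b·p₂ ≈ (-0.606, 0.679, -0.414); φ = arcsin(p_z) ≈ -24.44°, λ = atan2(p_y, p_x) ≈ 131.73°.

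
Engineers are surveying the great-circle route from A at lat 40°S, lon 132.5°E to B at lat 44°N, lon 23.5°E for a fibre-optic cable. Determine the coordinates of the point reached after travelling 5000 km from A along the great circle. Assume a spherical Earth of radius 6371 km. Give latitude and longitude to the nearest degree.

≈ lat 11°S, lon 94°E

Convert each endpoint to a unit vector on the sphere (x = cos φ cos λ, y = cos φ sin λ, z = sin φ).
The central angle between the endpoints is δ = arccos(p₁·p₂) ≈ 2.247 rad (128.7°). The total great-circle distance is δ·R ≈ 2.247 × 6371 ≈ 14316 km, so the target fraction is f = 5000/14316 ≈ 0.349.
Interpolate at f ≈ 0.349 with slerp weights a = sin((1−f)δ)/sin δ ≈ 1.275, b = sin(fδ)/sin δ ≈ 0.906.
p = a·p₁ + b·p₂ ≈ (-0.062, 0.980, -0.190); φ = arcsin(p_z) ≈ -10.95°, λ = atan2(p_y, p_x) ≈ 93.62°.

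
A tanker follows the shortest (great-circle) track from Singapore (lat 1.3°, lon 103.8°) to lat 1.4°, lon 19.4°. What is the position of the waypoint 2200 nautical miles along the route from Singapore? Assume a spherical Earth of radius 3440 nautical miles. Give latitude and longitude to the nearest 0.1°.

≈ lat 1.8°, lon 67.1°

The haversine formula gives a central angle δ ≈ 1.473 rad (84.4°) between the endpoints. The total great-circle distance is δ·R ≈ 1.473 × 3440 ≈ 5066 nmi, so the target fraction is f = 2200/5066 ≈ 0.434.
Interpolate at f ≈ 0.434 with slerp weights a = sin((1−f)δ)/sin δ ≈ 0.744, b = sin(fδ)/sin δ ≈ 0.600.
p = a·p₁ + b·p₂ ≈ (0.388, 0.921, 0.032); φ = arcsin(p_z) ≈ 1.81°, λ = atan2(p_y, p_x) ≈ 67.15°.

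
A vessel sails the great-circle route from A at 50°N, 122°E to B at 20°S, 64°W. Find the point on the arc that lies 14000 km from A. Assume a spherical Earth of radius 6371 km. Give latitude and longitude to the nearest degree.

≈ 4°N, 67°W

Write both endpoints as unit vectors p₁, p₂ with components (cos φ cos λ, cos φ sin λ, sin φ).
The central angle between the endpoints is δ = arccos(p₁·p₂) ≈ 2.611 rad (149.6°). The total great-circle distance is δ·R ≈ 2.611 × 6371 ≈ 16637 km, so the target fraction is f = 14000/16637 ≈ 0.841.
Interpolate at f ≈ 0.841 with slerp weights a = sin((1−f)δ)/sin δ ≈ 0.795, b = sin(fδ)/sin δ ≈ 1.602.
p = a·p₁ + b·p₂ ≈ (0.389, -0.919, 0.061); φ = arcsin(p_z) ≈ 3.53°, λ = atan2(p_y, p_x) ≈ -67.07°.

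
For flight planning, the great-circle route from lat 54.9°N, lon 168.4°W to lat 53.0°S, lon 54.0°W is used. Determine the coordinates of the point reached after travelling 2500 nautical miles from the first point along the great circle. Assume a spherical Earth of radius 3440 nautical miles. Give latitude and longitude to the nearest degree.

From cos δ = sin φ₁ sin φ₂ + cos φ₁ cos φ₂ cos Δλ, the central angle is δ ≈ 2.492 rad (142.8°). The total great-circle distance is δ·R ≈ 2.492 × 3440 ≈ 8573 nmi, so the target fraction is f = 2500/8573 ≈ 0.292.
Interpolate at f ≈ 0.292 with slerp weights a = sin((1−f)δ)/sin δ ≈ 1.622, b = sin(fδ)/sin δ ≈ 1.099.
p = a·p₁ + b·p₂ ≈ (-0.525, -0.722, 0.450); φ = arcsin(p_z) ≈ 26.73°, λ = atan2(p_y, p_x) ≈ -126.01°.

≈ lat 27°N, lon 126°W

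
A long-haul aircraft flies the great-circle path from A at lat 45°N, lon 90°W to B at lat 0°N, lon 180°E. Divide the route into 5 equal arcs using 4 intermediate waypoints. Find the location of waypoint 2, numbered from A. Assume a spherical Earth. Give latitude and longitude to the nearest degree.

≈ lat 35°N, lon 136°W

Convert each endpoint to a unit vector on the sphere (x = cos φ cos λ, y = cos φ sin λ, z = sin φ).
The central angle between the endpoints is δ = arccos(p₁·p₂) ≈ 1.571 rad (90.0°).
Interpolate at f = 2/5 with slerp weights a = sin((1−f)δ)/sin δ ≈ 0.809, b = sin(fδ)/sin δ ≈ 0.588.
p = a·p₁ + b·p₂ ≈ (-0.588, -0.572, 0.572); φ = arcsin(p_z) ≈ 34.89°, λ = atan2(p_y, p_x) ≈ -135.78°.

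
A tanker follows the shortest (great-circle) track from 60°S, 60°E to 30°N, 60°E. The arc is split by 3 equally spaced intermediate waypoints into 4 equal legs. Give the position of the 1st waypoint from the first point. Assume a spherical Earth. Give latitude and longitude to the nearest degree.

≈ 37°S, 60°E

The haversine formula gives a central angle δ ≈ 1.571 rad (90.0°) between the endpoints.
Interpolate at f = 1/4 with slerp weights a = sin((1−f)δ)/sin δ ≈ 0.924, b = sin(fδ)/sin δ ≈ 0.383.
p = a·p₁ + b·p₂ ≈ (0.397, 0.687, -0.609); φ = arcsin(p_z) ≈ -37.50°, λ = atan2(p_y, p_x) ≈ 60.00°.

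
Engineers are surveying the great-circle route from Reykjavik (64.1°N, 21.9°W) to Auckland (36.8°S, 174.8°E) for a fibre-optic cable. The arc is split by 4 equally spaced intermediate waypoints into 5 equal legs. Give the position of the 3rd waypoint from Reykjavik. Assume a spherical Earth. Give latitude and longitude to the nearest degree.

≈ 22°N, 171°W

Write both endpoints as unit vectors p₁, p₂ with components (cos φ cos λ, cos φ sin λ, sin φ).
The central angle between the endpoints is δ = arccos(p₁·p₂) ≈ 2.634 rad (150.9°).
Interpolate at f = 3/5 with slerp weights a = sin((1−f)δ)/sin δ ≈ 1.788, b = sin(fδ)/sin δ ≈ 2.057.
p = a·p₁ + b·p₂ ≈ (-0.916, -0.142, 0.376); φ = arcsin(p_z) ≈ 22.10°, λ = atan2(p_y, p_x) ≈ -171.18°.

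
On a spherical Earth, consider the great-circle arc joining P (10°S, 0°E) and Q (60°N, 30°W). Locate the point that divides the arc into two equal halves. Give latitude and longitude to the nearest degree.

From cos δ = sin φ₁ sin φ₂ + cos φ₁ cos φ₂ cos Δλ, the central angle is δ ≈ 1.291 rad (74.0°).
Interpolate at f = 1/2 with slerp weights a = sin((1−f)δ)/sin δ ≈ 0.626, b = sin(fδ)/sin δ ≈ 0.626.
p = a·p₁ + b·p₂ ≈ (0.888, -0.156, 0.433); φ = arcsin(p_z) ≈ 25.68°, λ = atan2(p_y, p_x) ≈ -10.00°.

≈ (26°N, 10°W)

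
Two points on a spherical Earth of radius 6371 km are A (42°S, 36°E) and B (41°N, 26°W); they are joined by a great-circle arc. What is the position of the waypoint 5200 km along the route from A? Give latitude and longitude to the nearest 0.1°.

≈ (3.4°S, 6.4°E)

From cos δ = sin φ₁ sin φ₂ + cos φ₁ cos φ₂ cos Δλ, the central angle is δ ≈ 1.747 rad (100.1°). The total great-circle distance is δ·R ≈ 1.747 × 6371 ≈ 11133 km, so the target fraction is f = 5200/11133 ≈ 0.467.
Interpolate at f ≈ 0.467 with slerp weights a = sin((1−f)δ)/sin δ ≈ 0.815, b = sin(fδ)/sin δ ≈ 0.740.
p = a·p₁ + b·p₂ ≈ (0.992, 0.111, -0.060); φ = arcsin(p_z) ≈ -3.43°, λ = atan2(p_y, p_x) ≈ 6.39°.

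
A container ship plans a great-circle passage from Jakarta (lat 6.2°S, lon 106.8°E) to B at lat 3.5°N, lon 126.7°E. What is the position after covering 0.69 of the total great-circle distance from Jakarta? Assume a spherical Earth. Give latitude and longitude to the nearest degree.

From cos δ = sin φ₁ sin φ₂ + cos φ₁ cos φ₂ cos Δλ, the central angle is δ ≈ 0.386 rad (22.1°).
Interpolate at f = 0.69 with slerp weights a = sin((1−f)δ)/sin δ ≈ 0.317, b = sin(fδ)/sin δ ≈ 0.699.
p = a·p₁ + b·p₂ ≈ (-0.508, 0.861, 0.008); φ = arcsin(p_z) ≈ 0.48°, λ = atan2(p_y, p_x) ≈ 120.54°.

≈ lat 0°N, lon 121°E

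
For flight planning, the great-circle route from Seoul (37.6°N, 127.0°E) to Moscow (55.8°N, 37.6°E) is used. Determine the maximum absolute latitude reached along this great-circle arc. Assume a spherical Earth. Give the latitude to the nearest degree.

≈ 59°N

The great circle lies in the plane with unit normal n̂ = (p₁ × p₂)/|p₁ × p₂|.
Here n̂_z ≈ -0.517; the vertex latitude is φ_max = arccos|n̂_z| ≈ 58.8°.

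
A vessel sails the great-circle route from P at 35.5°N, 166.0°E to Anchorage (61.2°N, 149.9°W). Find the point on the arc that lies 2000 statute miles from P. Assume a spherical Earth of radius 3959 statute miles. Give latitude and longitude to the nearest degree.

≈ 57°N, 165°W

Convert each endpoint to a unit vector on the sphere (x = cos φ cos λ, y = cos φ sin λ, z = sin φ).
The central angle between the endpoints is δ = arccos(p₁·p₂) ≈ 0.659 rad (37.8°). The total great-circle distance is δ·R ≈ 0.659 × 3959 ≈ 2609 mi, so the target fraction is f = 2000/2609 ≈ 0.766.
Interpolate at f ≈ 0.766 with slerp weights a = sin((1−f)δ)/sin δ ≈ 0.250, b = sin(fδ)/sin δ ≈ 0.790.
p = a·p₁ + b·p₂ ≈ (-0.527, -0.142, 0.838); φ = arcsin(p_z) ≈ 56.92°, λ = atan2(p_y, p_x) ≈ -164.96°.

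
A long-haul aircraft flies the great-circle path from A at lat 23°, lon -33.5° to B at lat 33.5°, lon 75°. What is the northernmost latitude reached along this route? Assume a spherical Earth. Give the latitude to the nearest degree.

≈ 43°

The great circle lies in the plane with unit normal n̂ = (p₁ × p₂)/|p₁ × p₂|.
Here n̂_z ≈ +0.728; the vertex latitude is φ_max = arccos|n̂_z| ≈ 43.3°.
Check via Clairaut: cos φ_max = |cos φ₁| · sin C = cos(23.0°)·sin(52.3°) ≈ 0.728, again giving ≈ 43.3°.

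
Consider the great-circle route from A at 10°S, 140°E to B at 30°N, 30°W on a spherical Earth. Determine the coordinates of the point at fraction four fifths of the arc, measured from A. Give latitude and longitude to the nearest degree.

Convert each endpoint to a unit vector on the sphere (x = cos φ cos λ, y = cos φ sin λ, z = sin φ).
The central angle between the endpoints is δ = arccos(p₁·p₂) ≈ 2.756 rad (157.9°).
Interpolate at f = 4/5 with slerp weights a = sin((1−f)δ)/sin δ ≈ 1.394, b = sin(fδ)/sin δ ≈ 2.144.
p = a·p₁ + b·p₂ ≈ (0.556, -0.046, 0.830); φ = arcsin(p_z) ≈ 56.08°, λ = atan2(p_y, p_x) ≈ -4.71°.

≈ 56°N, 5°W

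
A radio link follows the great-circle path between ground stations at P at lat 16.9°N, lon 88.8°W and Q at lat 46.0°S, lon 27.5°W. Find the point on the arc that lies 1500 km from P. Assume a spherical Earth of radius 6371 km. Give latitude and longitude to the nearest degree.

≈ lat 6°N, lon 81°W

The haversine formula gives a central angle δ ≈ 1.461 rad (83.7°) between the endpoints. The total great-circle distance is δ·R ≈ 1.461 × 6371 ≈ 9305 km, so the target fraction is f = 1500/9305 ≈ 0.161.
Interpolate at f ≈ 0.161 with slerp weights a = sin((1−f)δ)/sin δ ≈ 0.947, b = sin(fδ)/sin δ ≈ 0.235.
p = a·p₁ + b·p₂ ≈ (0.164, -0.981, 0.106); φ = arcsin(p_z) ≈ 6.10°, λ = atan2(p_y, p_x) ≈ -80.53°.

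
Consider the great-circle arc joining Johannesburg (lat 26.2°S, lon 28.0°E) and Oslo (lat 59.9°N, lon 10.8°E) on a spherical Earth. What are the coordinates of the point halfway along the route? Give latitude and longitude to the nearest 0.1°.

≈ lat 17.0°N, lon 21.9°E

Write both endpoints as unit vectors p₁, p₂ with components (cos φ cos λ, cos φ sin λ, sin φ).
The central angle between the endpoints is δ = arccos(p₁·p₂) ≈ 1.523 rad (87.3°).
Interpolate at f = 1/2 with slerp weights a = sin((1−f)δ)/sin δ ≈ 0.691, b = sin(fδ)/sin δ ≈ 0.691.
p = a·p₁ + b·p₂ ≈ (0.888, 0.356, 0.293); φ = arcsin(p_z) ≈ 17.02°, λ = atan2(p_y, p_x) ≈ 21.85°.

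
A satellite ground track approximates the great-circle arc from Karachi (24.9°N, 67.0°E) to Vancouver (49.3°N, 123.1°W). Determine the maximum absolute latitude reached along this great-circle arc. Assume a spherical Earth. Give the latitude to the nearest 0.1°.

≈ 83.8°N

The great circle lies in the plane with unit normal n̂ = (p₁ × p₂)/|p₁ × p₂|.
Here n̂_z ≈ +0.108; the vertex latitude is φ_max = arccos|n̂_z| ≈ 83.8°.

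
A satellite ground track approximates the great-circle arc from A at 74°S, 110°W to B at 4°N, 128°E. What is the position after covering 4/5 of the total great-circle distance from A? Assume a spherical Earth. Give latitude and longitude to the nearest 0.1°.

Convert each endpoint to a unit vector on the sphere (x = cos φ cos λ, y = cos φ sin λ, z = sin φ).
The central angle between the endpoints is δ = arccos(p₁·p₂) ≈ 1.785 rad (102.3°).
Interpolate at f = 4/5 with slerp weights a = sin((1−f)δ)/sin δ ≈ 0.358, b = sin(fδ)/sin δ ≈ 1.013.
p = a·p₁ + b·p₂ ≈ (-0.656, 0.704, -0.273); φ = arcsin(p_z) ≈ -15.85°, λ = atan2(p_y, p_x) ≈ 132.99°.

≈ 15.9°S, 133.0°E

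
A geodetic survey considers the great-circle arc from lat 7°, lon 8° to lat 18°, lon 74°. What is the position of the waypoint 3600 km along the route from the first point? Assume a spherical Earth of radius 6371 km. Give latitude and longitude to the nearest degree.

Convert each endpoint to a unit vector on the sphere (x = cos φ cos λ, y = cos φ sin λ, z = sin φ).
The central angle between the endpoints is δ = arccos(p₁·p₂) ≈ 1.136 rad (65.1°). The total great-circle distance is δ·R ≈ 1.136 × 6371 ≈ 7235 km, so the target fraction is f = 3600/7235 ≈ 0.498.
Interpolate at f ≈ 0.498 with slerp weights a = sin((1−f)δ)/sin δ ≈ 0.596, b = sin(fδ)/sin δ ≈ 0.591.
p = a·p₁ + b·p₂ ≈ (0.740, 0.622, 0.255); φ = arcsin(p_z) ≈ 14.78°, λ = atan2(p_y, p_x) ≈ 40.05°.

≈ lat 15°, lon 40°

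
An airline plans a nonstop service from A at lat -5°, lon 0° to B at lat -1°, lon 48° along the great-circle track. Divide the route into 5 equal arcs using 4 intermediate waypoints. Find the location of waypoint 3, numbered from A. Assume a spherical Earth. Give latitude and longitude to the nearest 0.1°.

Write both endpoints as unit vectors p₁, p₂ with components (cos φ cos λ, cos φ sin λ, sin φ).
The central angle between the endpoints is δ = arccos(p₁·p₂) ≈ 0.839 rad (48.1°).
Interpolate at f = 3/5 with slerp weights a = sin((1−f)δ)/sin δ ≈ 0.443, b = sin(fδ)/sin δ ≈ 0.648.
p = a·p₁ + b·p₂ ≈ (0.875, 0.482, -0.050); φ = arcsin(p_z) ≈ -2.86°, λ = atan2(p_y, p_x) ≈ 28.84°.

≈ lat -2.9°, lon 28.8°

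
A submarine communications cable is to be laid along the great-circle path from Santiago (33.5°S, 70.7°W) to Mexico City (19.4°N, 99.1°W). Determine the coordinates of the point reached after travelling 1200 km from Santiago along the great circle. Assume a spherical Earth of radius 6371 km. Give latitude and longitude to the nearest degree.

≈ 24°S, 77°W

Convert each endpoint to a unit vector on the sphere (x = cos φ cos λ, y = cos φ sin λ, z = sin φ).
The central angle between the endpoints is δ = arccos(p₁·p₂) ≈ 1.037 rad (59.4°). The total great-circle distance is δ·R ≈ 1.037 × 6371 ≈ 6609 km, so the target fraction is f = 1200/6609 ≈ 0.182.
Interpolate at f ≈ 0.182 with slerp weights a = sin((1−f)δ)/sin δ ≈ 0.872, b = sin(fδ)/sin δ ≈ 0.217.
p = a·p₁ + b·p₂ ≈ (0.208, -0.889, -0.409); φ = arcsin(p_z) ≈ -24.14°, λ = atan2(p_y, p_x) ≈ -76.84°.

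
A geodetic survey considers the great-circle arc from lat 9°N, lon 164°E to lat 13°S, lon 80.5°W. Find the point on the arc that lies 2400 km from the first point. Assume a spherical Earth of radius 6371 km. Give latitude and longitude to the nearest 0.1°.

≈ lat 4.7°N, lon 174.7°W

From cos δ = sin φ₁ sin φ₂ + cos φ₁ cos φ₂ cos Δλ, the central angle is δ ≈ 2.037 rad (116.7°). The total great-circle distance is δ·R ≈ 2.037 × 6371 ≈ 12978 km, so the target fraction is f = 2400/12978 ≈ 0.185.
Interpolate at f ≈ 0.185 with slerp weights a = sin((1−f)δ)/sin δ ≈ 1.115, b = sin(fδ)/sin δ ≈ 0.412.
p = a·p₁ + b·p₂ ≈ (-0.992, -0.092, 0.082); φ = arcsin(p_z) ≈ 4.69°, λ = atan2(p_y, p_x) ≈ -174.69°.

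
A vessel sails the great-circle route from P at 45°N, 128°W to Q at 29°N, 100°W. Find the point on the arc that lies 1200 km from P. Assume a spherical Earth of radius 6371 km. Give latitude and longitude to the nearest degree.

≈ 39°N, 115°W

From cos δ = sin φ₁ sin φ₂ + cos φ₁ cos φ₂ cos Δλ, the central angle is δ ≈ 0.476 rad (27.3°). The total great-circle distance is δ·R ≈ 0.476 × 6371 ≈ 3032 km, so the target fraction is f = 1200/3032 ≈ 0.396.
Interpolate at f ≈ 0.396 with slerp weights a = sin((1−f)δ)/sin δ ≈ 0.619, b = sin(fδ)/sin δ ≈ 0.409.
p = a·p₁ + b·p₂ ≈ (-0.332, -0.697, 0.636); φ = arcsin(p_z) ≈ 39.48°, λ = atan2(p_y, p_x) ≈ -115.44°.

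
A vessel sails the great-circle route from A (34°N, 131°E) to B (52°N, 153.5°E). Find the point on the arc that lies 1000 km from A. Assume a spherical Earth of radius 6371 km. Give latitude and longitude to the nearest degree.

Write both endpoints as unit vectors p₁, p₂ with components (cos φ cos λ, cos φ sin λ, sin φ).
The central angle between the endpoints is δ = arccos(p₁·p₂) ≈ 0.422 rad (24.2°). The total great-circle distance is δ·R ≈ 0.422 × 6371 ≈ 2690 km, so the target fraction is f = 1000/2690 ≈ 0.372.
Interpolate at f ≈ 0.372 with slerp weights a = sin((1−f)δ)/sin δ ≈ 0.640, b = sin(fδ)/sin δ ≈ 0.382.
p = a·p₁ + b·p₂ ≈ (-0.558, 0.505, 0.658); φ = arcsin(p_z) ≈ 41.17°, λ = atan2(p_y, p_x) ≈ 137.86°.

≈ (41°N, 138°E)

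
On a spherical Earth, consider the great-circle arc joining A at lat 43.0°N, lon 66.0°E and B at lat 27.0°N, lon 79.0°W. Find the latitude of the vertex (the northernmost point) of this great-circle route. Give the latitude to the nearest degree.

The great circle lies in the plane with unit normal n̂ = (p₁ × p₂)/|p₁ × p₂|.
Here n̂_z ≈ -0.384; the vertex latitude is φ_max = arccos|n̂_z| ≈ 67.4°.
Check via Clairaut: cos φ_max = |cos φ₁| · sin C = cos(43.0°)·sin(31.6°) ≈ 0.384, again giving ≈ 67.4°.

≈ 67°N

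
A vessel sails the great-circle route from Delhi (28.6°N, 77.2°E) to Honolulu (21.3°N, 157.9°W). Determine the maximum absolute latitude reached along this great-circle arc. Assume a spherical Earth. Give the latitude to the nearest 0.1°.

The great circle lies in the plane with unit normal n̂ = (p₁ × p₂)/|p₁ × p₂|.
Here n̂_z ≈ +0.702; the vertex latitude is φ_max = arccos|n̂_z| ≈ 45.4°.
Check via Clairaut: cos φ_max = |cos φ₁| · sin C = cos(28.6°)·sin(53.1°) ≈ 0.702, again giving ≈ 45.4°.

≈ 45.4°N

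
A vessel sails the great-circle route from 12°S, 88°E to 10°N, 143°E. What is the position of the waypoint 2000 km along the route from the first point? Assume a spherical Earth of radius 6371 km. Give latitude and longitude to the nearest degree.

Write both endpoints as unit vectors p₁, p₂ with components (cos φ cos λ, cos φ sin λ, sin φ).
The central angle between the endpoints is δ = arccos(p₁·p₂) ≈ 1.028 rad (58.9°). The total great-circle distance is δ·R ≈ 1.028 × 6371 ≈ 6550 km, so the target fraction is f = 2000/6550 ≈ 0.305.
Interpolate at f ≈ 0.305 with slerp weights a = sin((1−f)δ)/sin δ ≈ 0.765, b = sin(fδ)/sin δ ≈ 0.361.
p = a·p₁ + b·p₂ ≈ (-0.257, 0.961, -0.096); φ = arcsin(p_z) ≈ -5.53°, λ = atan2(p_y, p_x) ≈ 104.99°.

≈ 6°S, 105°E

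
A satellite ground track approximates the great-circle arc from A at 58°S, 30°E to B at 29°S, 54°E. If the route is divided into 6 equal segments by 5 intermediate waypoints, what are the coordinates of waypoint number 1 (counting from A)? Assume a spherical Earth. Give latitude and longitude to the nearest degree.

≈ 54°S, 36°E

From cos δ = sin φ₁ sin φ₂ + cos φ₁ cos φ₂ cos Δλ, the central angle is δ ≈ 0.583 rad (33.4°).
Interpolate at f = 1/6 with slerp weights a = sin((1−f)δ)/sin δ ≈ 0.848, b = sin(fδ)/sin δ ≈ 0.176.
p = a·p₁ + b·p₂ ≈ (0.480, 0.349, -0.805); φ = arcsin(p_z) ≈ -53.59°, λ = atan2(p_y, p_x) ≈ 36.06°.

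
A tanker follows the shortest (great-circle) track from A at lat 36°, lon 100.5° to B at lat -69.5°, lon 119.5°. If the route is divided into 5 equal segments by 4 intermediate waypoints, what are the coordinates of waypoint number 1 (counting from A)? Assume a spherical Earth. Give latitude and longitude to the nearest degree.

Write both endpoints as unit vectors p₁, p₂ with components (cos φ cos λ, cos φ sin λ, sin φ).
The central angle between the endpoints is δ = arccos(p₁·p₂) ≈ 1.857 rad (106.4°).
Interpolate at f = 1/5 with slerp weights a = sin((1−f)δ)/sin δ ≈ 1.039, b = sin(fδ)/sin δ ≈ 0.378.
p = a·p₁ + b·p₂ ≈ (-0.218, 0.942, 0.256); φ = arcsin(p_z) ≈ 14.84°, λ = atan2(p_y, p_x) ≈ 103.06°.

≈ lat 15°, lon 103°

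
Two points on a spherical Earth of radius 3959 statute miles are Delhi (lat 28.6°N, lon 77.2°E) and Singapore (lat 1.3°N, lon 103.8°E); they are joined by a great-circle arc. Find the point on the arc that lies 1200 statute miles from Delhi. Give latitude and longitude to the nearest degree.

From cos δ = sin φ₁ sin φ₂ + cos φ₁ cos φ₂ cos Δλ, the central angle is δ ≈ 0.651 rad (37.3°). The total great-circle distance is δ·R ≈ 0.651 × 3959 ≈ 2576 mi, so the target fraction is f = 1200/2576 ≈ 0.466.
Interpolate at f ≈ 0.466 with slerp weights a = sin((1−f)δ)/sin δ ≈ 0.562, b = sin(fδ)/sin δ ≈ 0.493.
p = a·p₁ + b·p₂ ≈ (-0.008, 0.960, 0.280); φ = arcsin(p_z) ≈ 16.28°, λ = atan2(p_y, p_x) ≈ 90.49°.

≈ lat 16°N, lon 90°E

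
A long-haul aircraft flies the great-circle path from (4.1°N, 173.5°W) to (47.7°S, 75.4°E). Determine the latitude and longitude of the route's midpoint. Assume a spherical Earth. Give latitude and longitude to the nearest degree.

Write both endpoints as unit vectors p₁, p₂ with components (cos φ cos λ, cos φ sin λ, sin φ).
The central angle between the endpoints is δ = arccos(p₁·p₂) ≈ 1.870 rad (107.1°).
Interpolate at f = 1/2 with slerp weights a = sin((1−f)δ)/sin δ ≈ 0.842, b = sin(fδ)/sin δ ≈ 0.842.
p = a·p₁ + b·p₂ ≈ (-0.692, 0.453, -0.562); φ = arcsin(p_z) ≈ -34.23°, λ = atan2(p_y, p_x) ≈ 146.76°.

≈ (34°S, 147°E)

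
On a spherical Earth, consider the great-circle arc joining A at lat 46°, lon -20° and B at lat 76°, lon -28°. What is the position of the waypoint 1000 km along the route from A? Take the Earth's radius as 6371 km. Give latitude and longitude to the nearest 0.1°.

Convert each endpoint to a unit vector on the sphere (x = cos φ cos λ, y = cos φ sin λ, z = sin φ).
The central angle between the endpoints is δ = arccos(p₁·p₂) ≈ 0.527 rad (30.2°). The total great-circle distance is δ·R ≈ 0.527 × 6371 ≈ 3357 km, so the target fraction is f = 1000/3357 ≈ 0.298.
Interpolate at f ≈ 0.298 with slerp weights a = sin((1−f)δ)/sin δ ≈ 0.719, b = sin(fδ)/sin δ ≈ 0.311.
p = a·p₁ + b·p₂ ≈ (0.536, -0.206, 0.819); φ = arcsin(p_z) ≈ 54.97°, λ = atan2(p_y, p_x) ≈ -21.04°.

≈ lat 55.0°, lon -21.0°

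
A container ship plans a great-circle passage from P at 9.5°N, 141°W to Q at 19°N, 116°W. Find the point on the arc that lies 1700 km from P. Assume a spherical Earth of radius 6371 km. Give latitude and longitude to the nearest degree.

≈ 15°N, 127°W

Write both endpoints as unit vectors p₁, p₂ with components (cos φ cos λ, cos φ sin λ, sin φ).
The central angle between the endpoints is δ = arccos(p₁·p₂) ≈ 0.454 rad (26.0°). The total great-circle distance is δ·R ≈ 0.454 × 6371 ≈ 2889 km, so the target fraction is f = 1700/2889 ≈ 0.588.
Interpolate at f ≈ 0.588 with slerp weights a = sin((1−f)δ)/sin δ ≈ 0.424, b = sin(fδ)/sin δ ≈ 0.602.
p = a·p₁ + b·p₂ ≈ (-0.574, -0.774, 0.266); φ = arcsin(p_z) ≈ 15.42°, λ = atan2(p_y, p_x) ≈ -126.55°.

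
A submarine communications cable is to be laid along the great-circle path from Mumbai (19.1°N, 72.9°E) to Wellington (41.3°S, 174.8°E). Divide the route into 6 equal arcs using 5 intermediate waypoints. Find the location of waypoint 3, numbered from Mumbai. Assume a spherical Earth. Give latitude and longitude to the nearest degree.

≈ 17°S, 116°E

Write both endpoints as unit vectors p₁, p₂ with components (cos φ cos λ, cos φ sin λ, sin φ).
The central angle between the endpoints is δ = arccos(p₁·p₂) ≈ 1.942 rad (111.2°).
Interpolate at f = 3/6 with slerp weights a = sin((1−f)δ)/sin δ ≈ 0.886, b = sin(fδ)/sin δ ≈ 0.886.
p = a·p₁ + b·p₂ ≈ (-0.416, 0.860, -0.295); φ = arcsin(p_z) ≈ -17.14°, λ = atan2(p_y, p_x) ≈ 115.84°.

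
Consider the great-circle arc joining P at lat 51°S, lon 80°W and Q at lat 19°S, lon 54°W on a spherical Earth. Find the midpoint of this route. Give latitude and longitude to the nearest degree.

Convert each endpoint to a unit vector on the sphere (x = cos φ cos λ, y = cos φ sin λ, z = sin φ).
The central angle between the endpoints is δ = arccos(p₁·p₂) ≈ 0.664 rad (38.0°).
Interpolate at f = 1/2 with slerp weights a = sin((1−f)δ)/sin δ ≈ 0.529, b = sin(fδ)/sin δ ≈ 0.529.
p = a·p₁ + b·p₂ ≈ (0.352, -0.732, -0.583); φ = arcsin(p_z) ≈ -35.67°, λ = atan2(p_y, p_x) ≈ -64.35°.

≈ lat 36°S, lon 64°W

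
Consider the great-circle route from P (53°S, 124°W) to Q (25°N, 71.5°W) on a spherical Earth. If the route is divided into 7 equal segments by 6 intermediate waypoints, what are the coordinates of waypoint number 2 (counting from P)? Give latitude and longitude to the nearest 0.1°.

Convert each endpoint to a unit vector on the sphere (x = cos φ cos λ, y = cos φ sin λ, z = sin φ).
The central angle between the endpoints is δ = arccos(p₁·p₂) ≈ 1.576 rad (90.3°).
Interpolate at f = 2/7 with slerp weights a = sin((1−f)δ)/sin δ ≈ 0.903, b = sin(fδ)/sin δ ≈ 0.435.
p = a·p₁ + b·p₂ ≈ (-0.179, -0.824, -0.537); φ = arcsin(p_z) ≈ -32.48°, λ = atan2(p_y, p_x) ≈ -102.22°.

≈ (32.5°S, 102.2°W)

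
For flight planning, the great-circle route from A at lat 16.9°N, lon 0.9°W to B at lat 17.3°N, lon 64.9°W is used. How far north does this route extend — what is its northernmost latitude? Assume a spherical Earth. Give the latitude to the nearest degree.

≈ 20°N

The great circle lies in the plane with unit normal n̂ = (p₁ × p₂)/|p₁ × p₂|.
Here n̂_z ≈ -0.940; the vertex latitude is φ_max = arccos|n̂_z| ≈ 19.9°.
Check via Clairaut: cos φ_max = |cos φ₁| · sin C = cos(16.9°)·sin(79.3°) ≈ 0.940, again giving ≈ 19.9°.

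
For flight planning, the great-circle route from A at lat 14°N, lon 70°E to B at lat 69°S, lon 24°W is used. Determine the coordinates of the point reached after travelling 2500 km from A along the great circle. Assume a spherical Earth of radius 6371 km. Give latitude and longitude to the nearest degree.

≈ lat 7°S, lon 62°E

The haversine formula gives a central angle δ ≈ 1.824 rad (104.5°) between the endpoints. The total great-circle distance is δ·R ≈ 1.824 × 6371 ≈ 11618 km, so the target fraction is f = 2500/11618 ≈ 0.215.
Interpolate at f ≈ 0.215 with slerp weights a = sin((1−f)δ)/sin δ ≈ 1.023, b = sin(fδ)/sin δ ≈ 0.395.
p = a·p₁ + b·p₂ ≈ (0.469, 0.875, -0.121); φ = arcsin(p_z) ≈ -6.97°, λ = atan2(p_y, p_x) ≈ 61.82°.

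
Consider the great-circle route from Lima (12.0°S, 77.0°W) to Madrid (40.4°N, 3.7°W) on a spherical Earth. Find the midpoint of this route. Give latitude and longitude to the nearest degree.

≈ (17°N, 46°W)

The haversine formula gives a central angle δ ≈ 1.491 rad (85.5°) between the endpoints.
Interpolate at f = 1/2 with slerp weights a = sin((1−f)δ)/sin δ ≈ 0.681, b = sin(fδ)/sin δ ≈ 0.681.
p = a·p₁ + b·p₂ ≈ (0.667, -0.682, 0.300); φ = arcsin(p_z) ≈ 17.43°, λ = atan2(p_y, p_x) ≈ -45.64°.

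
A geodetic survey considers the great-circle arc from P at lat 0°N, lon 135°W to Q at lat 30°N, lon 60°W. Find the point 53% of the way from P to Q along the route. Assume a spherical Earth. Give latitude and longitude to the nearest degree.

≈ lat 20°N, lon 98°W

Write both endpoints as unit vectors p₁, p₂ with components (cos φ cos λ, cos φ sin λ, sin φ).
The central angle between the endpoints is δ = arccos(p₁·p₂) ≈ 1.345 rad (77.0°).
Interpolate at f = 0.53 with slerp weights a = sin((1−f)δ)/sin δ ≈ 0.606, b = sin(fδ)/sin δ ≈ 0.671.
p = a·p₁ + b·p₂ ≈ (-0.138, -0.932, 0.335); φ = arcsin(p_z) ≈ 19.60°, λ = atan2(p_y, p_x) ≈ -98.43°.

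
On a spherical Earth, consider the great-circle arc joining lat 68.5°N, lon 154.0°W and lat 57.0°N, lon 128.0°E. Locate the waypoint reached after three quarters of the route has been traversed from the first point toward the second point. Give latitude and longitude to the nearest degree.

≈ lat 63°N, lon 140°E

From cos δ = sin φ₁ sin φ₂ + cos φ₁ cos φ₂ cos Δλ, the central angle is δ ≈ 0.606 rad (34.7°).
Interpolate at f = 3/4 with slerp weights a = sin((1−f)δ)/sin δ ≈ 0.265, b = sin(fδ)/sin δ ≈ 0.771.
p = a·p₁ + b·p₂ ≈ (-0.346, 0.288, 0.893); φ = arcsin(p_z) ≈ 63.25°, λ = atan2(p_y, p_x) ≈ 140.18°.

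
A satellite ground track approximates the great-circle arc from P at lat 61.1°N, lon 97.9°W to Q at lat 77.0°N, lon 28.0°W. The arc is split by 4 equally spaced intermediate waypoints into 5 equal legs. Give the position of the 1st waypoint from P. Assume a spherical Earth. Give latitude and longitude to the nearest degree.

Write both endpoints as unit vectors p₁, p₂ with components (cos φ cos λ, cos φ sin λ, sin φ).
The central angle between the endpoints is δ = arccos(p₁·p₂) ≈ 0.473 rad (27.1°).
Interpolate at f = 1/5 with slerp weights a = sin((1−f)δ)/sin δ ≈ 0.811, b = sin(fδ)/sin δ ≈ 0.207.
p = a·p₁ + b·p₂ ≈ (-0.013, -0.410, 0.912); φ = arcsin(p_z) ≈ 65.78°, λ = atan2(p_y, p_x) ≈ -91.77°.

≈ lat 66°N, lon 92°W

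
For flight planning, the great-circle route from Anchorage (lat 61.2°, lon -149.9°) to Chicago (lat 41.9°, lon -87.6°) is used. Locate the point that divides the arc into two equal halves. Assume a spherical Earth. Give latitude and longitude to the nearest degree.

Write both endpoints as unit vectors p₁, p₂ with components (cos φ cos λ, cos φ sin λ, sin φ).
The central angle between the endpoints is δ = arccos(p₁·p₂) ≈ 0.720 rad (41.2°).
Interpolate at f = 1/2 with slerp weights a = sin((1−f)δ)/sin δ ≈ 0.534, b = sin(fδ)/sin δ ≈ 0.534.
p = a·p₁ + b·p₂ ≈ (-0.206, -0.526, 0.825); φ = arcsin(p_z) ≈ 55.58°, λ = atan2(p_y, p_x) ≈ -111.37°.

≈ lat 56°, lon -111°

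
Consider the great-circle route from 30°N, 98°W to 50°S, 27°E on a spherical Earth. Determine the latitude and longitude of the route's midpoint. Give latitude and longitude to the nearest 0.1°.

Write both endpoints as unit vectors p₁, p₂ with components (cos φ cos λ, cos φ sin λ, sin φ).
The central angle between the endpoints is δ = arccos(p₁·p₂) ≈ 2.349 rad (134.6°).
Interpolate at f = 1/2 with slerp weights a = sin((1−f)δ)/sin δ ≈ 1.296, b = sin(fδ)/sin δ ≈ 1.296.
p = a·p₁ + b·p₂ ≈ (0.586, -0.733, -0.345); φ = arcsin(p_z) ≈ -20.17°, λ = atan2(p_y, p_x) ≈ -51.37°.

≈ 20.2°S, 51.4°W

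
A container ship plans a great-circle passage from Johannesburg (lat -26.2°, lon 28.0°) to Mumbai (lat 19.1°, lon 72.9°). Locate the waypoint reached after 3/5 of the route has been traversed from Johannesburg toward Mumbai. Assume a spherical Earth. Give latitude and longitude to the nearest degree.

Convert each endpoint to a unit vector on the sphere (x = cos φ cos λ, y = cos φ sin λ, z = sin φ).
The central angle between the endpoints is δ = arccos(p₁·p₂) ≈ 1.097 rad (62.9°).
Interpolate at f = 3/5 with slerp weights a = sin((1−f)δ)/sin δ ≈ 0.477, b = sin(fδ)/sin δ ≈ 0.687.
p = a·p₁ + b·p₂ ≈ (0.569, 0.822, 0.014); φ = arcsin(p_z) ≈ 0.81°, λ = atan2(p_y, p_x) ≈ 55.30°.

≈ lat 1°, lon 55°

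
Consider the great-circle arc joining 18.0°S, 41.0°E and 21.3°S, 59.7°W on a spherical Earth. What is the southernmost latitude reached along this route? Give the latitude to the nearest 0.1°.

The great circle lies in the plane with unit normal n̂ = (p₁ × p₂)/|p₁ × p₂|.
Here n̂_z ≈ -0.872; the vertex latitude is φ_max = arccos|n̂_z| ≈ 29.3°.
Check via Clairaut: cos φ_max = |cos φ₁| · sin C = cos(18.0°)·sin(113.5°) ≈ 0.872, again giving ≈ 29.3°.

≈ 29.3°S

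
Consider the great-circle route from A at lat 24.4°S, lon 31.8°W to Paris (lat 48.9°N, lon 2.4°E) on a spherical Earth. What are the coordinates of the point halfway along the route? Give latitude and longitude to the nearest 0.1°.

From cos δ = sin φ₁ sin φ₂ + cos φ₁ cos φ₂ cos Δλ, the central angle is δ ≈ 1.386 rad (79.4°).
Interpolate at f = 1/2 with slerp weights a = sin((1−f)δ)/sin δ ≈ 0.650, b = sin(fδ)/sin δ ≈ 0.650.
p = a·p₁ + b·p₂ ≈ (0.930, -0.294, 0.221); φ = arcsin(p_z) ≈ 12.78°, λ = atan2(p_y, p_x) ≈ -17.55°.

≈ lat 12.8°N, lon 17.5°W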